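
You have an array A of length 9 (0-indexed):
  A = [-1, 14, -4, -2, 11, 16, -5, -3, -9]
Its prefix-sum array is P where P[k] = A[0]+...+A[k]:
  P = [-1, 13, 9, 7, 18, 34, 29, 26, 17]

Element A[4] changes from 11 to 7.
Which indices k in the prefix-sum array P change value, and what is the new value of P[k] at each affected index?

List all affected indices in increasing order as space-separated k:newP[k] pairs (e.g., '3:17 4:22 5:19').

Answer: 4:14 5:30 6:25 7:22 8:13

Derivation:
P[k] = A[0] + ... + A[k]
P[k] includes A[4] iff k >= 4
Affected indices: 4, 5, ..., 8; delta = -4
  P[4]: 18 + -4 = 14
  P[5]: 34 + -4 = 30
  P[6]: 29 + -4 = 25
  P[7]: 26 + -4 = 22
  P[8]: 17 + -4 = 13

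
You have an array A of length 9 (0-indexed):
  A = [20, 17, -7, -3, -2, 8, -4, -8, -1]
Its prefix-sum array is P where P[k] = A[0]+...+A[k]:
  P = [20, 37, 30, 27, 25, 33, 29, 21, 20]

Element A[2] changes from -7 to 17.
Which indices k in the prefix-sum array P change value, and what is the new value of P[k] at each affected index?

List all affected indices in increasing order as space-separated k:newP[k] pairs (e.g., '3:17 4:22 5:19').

Answer: 2:54 3:51 4:49 5:57 6:53 7:45 8:44

Derivation:
P[k] = A[0] + ... + A[k]
P[k] includes A[2] iff k >= 2
Affected indices: 2, 3, ..., 8; delta = 24
  P[2]: 30 + 24 = 54
  P[3]: 27 + 24 = 51
  P[4]: 25 + 24 = 49
  P[5]: 33 + 24 = 57
  P[6]: 29 + 24 = 53
  P[7]: 21 + 24 = 45
  P[8]: 20 + 24 = 44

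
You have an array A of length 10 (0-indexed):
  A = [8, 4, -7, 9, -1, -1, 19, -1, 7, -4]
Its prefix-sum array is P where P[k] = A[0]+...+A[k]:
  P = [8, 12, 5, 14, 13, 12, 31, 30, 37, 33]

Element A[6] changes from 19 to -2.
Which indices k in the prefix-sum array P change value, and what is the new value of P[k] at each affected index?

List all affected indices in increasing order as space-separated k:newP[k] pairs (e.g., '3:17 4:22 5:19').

Answer: 6:10 7:9 8:16 9:12

Derivation:
P[k] = A[0] + ... + A[k]
P[k] includes A[6] iff k >= 6
Affected indices: 6, 7, ..., 9; delta = -21
  P[6]: 31 + -21 = 10
  P[7]: 30 + -21 = 9
  P[8]: 37 + -21 = 16
  P[9]: 33 + -21 = 12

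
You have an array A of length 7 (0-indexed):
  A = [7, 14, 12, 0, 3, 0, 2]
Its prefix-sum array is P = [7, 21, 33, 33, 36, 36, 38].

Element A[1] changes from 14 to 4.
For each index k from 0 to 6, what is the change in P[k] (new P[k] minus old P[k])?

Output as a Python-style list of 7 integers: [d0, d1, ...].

Answer: [0, -10, -10, -10, -10, -10, -10]

Derivation:
Element change: A[1] 14 -> 4, delta = -10
For k < 1: P[k] unchanged, delta_P[k] = 0
For k >= 1: P[k] shifts by exactly -10
Delta array: [0, -10, -10, -10, -10, -10, -10]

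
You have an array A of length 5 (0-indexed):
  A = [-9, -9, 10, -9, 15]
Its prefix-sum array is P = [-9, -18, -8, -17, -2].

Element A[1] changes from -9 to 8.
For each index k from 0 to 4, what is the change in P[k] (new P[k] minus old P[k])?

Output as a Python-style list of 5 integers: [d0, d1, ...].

Answer: [0, 17, 17, 17, 17]

Derivation:
Element change: A[1] -9 -> 8, delta = 17
For k < 1: P[k] unchanged, delta_P[k] = 0
For k >= 1: P[k] shifts by exactly 17
Delta array: [0, 17, 17, 17, 17]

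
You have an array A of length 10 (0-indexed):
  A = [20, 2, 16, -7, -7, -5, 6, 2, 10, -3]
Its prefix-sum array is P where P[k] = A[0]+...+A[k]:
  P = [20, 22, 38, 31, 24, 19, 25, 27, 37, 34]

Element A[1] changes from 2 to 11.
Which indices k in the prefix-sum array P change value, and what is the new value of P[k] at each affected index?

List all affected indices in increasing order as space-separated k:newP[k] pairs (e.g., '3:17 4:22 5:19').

Answer: 1:31 2:47 3:40 4:33 5:28 6:34 7:36 8:46 9:43

Derivation:
P[k] = A[0] + ... + A[k]
P[k] includes A[1] iff k >= 1
Affected indices: 1, 2, ..., 9; delta = 9
  P[1]: 22 + 9 = 31
  P[2]: 38 + 9 = 47
  P[3]: 31 + 9 = 40
  P[4]: 24 + 9 = 33
  P[5]: 19 + 9 = 28
  P[6]: 25 + 9 = 34
  P[7]: 27 + 9 = 36
  P[8]: 37 + 9 = 46
  P[9]: 34 + 9 = 43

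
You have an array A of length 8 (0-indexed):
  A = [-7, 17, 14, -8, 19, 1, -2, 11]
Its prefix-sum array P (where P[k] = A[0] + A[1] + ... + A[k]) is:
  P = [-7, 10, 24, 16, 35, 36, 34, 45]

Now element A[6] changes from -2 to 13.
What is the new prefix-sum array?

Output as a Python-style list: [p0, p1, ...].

Answer: [-7, 10, 24, 16, 35, 36, 49, 60]

Derivation:
Change: A[6] -2 -> 13, delta = 15
P[k] for k < 6: unchanged (A[6] not included)
P[k] for k >= 6: shift by delta = 15
  P[0] = -7 + 0 = -7
  P[1] = 10 + 0 = 10
  P[2] = 24 + 0 = 24
  P[3] = 16 + 0 = 16
  P[4] = 35 + 0 = 35
  P[5] = 36 + 0 = 36
  P[6] = 34 + 15 = 49
  P[7] = 45 + 15 = 60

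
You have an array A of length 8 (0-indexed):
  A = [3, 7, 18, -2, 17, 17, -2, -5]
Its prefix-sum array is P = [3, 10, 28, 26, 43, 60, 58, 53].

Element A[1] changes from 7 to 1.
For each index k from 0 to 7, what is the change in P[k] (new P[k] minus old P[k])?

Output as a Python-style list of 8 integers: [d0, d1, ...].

Element change: A[1] 7 -> 1, delta = -6
For k < 1: P[k] unchanged, delta_P[k] = 0
For k >= 1: P[k] shifts by exactly -6
Delta array: [0, -6, -6, -6, -6, -6, -6, -6]

Answer: [0, -6, -6, -6, -6, -6, -6, -6]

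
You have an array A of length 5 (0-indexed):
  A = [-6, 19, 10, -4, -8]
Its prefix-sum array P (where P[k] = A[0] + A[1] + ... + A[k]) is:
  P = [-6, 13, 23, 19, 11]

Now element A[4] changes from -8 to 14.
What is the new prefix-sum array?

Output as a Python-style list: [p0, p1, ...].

Answer: [-6, 13, 23, 19, 33]

Derivation:
Change: A[4] -8 -> 14, delta = 22
P[k] for k < 4: unchanged (A[4] not included)
P[k] for k >= 4: shift by delta = 22
  P[0] = -6 + 0 = -6
  P[1] = 13 + 0 = 13
  P[2] = 23 + 0 = 23
  P[3] = 19 + 0 = 19
  P[4] = 11 + 22 = 33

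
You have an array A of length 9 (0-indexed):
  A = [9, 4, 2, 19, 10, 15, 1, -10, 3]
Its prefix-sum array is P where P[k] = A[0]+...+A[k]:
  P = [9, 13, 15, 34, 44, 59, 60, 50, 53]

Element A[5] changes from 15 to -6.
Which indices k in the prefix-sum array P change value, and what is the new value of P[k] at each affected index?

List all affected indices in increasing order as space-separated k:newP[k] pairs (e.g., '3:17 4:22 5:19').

P[k] = A[0] + ... + A[k]
P[k] includes A[5] iff k >= 5
Affected indices: 5, 6, ..., 8; delta = -21
  P[5]: 59 + -21 = 38
  P[6]: 60 + -21 = 39
  P[7]: 50 + -21 = 29
  P[8]: 53 + -21 = 32

Answer: 5:38 6:39 7:29 8:32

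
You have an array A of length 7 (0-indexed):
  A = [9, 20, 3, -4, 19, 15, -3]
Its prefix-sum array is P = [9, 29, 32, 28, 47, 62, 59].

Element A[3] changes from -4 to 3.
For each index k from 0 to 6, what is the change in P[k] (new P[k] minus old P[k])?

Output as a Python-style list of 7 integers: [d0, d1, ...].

Element change: A[3] -4 -> 3, delta = 7
For k < 3: P[k] unchanged, delta_P[k] = 0
For k >= 3: P[k] shifts by exactly 7
Delta array: [0, 0, 0, 7, 7, 7, 7]

Answer: [0, 0, 0, 7, 7, 7, 7]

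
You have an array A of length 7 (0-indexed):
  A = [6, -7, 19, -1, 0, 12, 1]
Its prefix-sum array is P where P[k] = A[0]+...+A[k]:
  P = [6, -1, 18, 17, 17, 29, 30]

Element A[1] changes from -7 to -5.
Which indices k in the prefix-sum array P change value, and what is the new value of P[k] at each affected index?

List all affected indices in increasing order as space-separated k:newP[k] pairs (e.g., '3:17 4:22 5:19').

P[k] = A[0] + ... + A[k]
P[k] includes A[1] iff k >= 1
Affected indices: 1, 2, ..., 6; delta = 2
  P[1]: -1 + 2 = 1
  P[2]: 18 + 2 = 20
  P[3]: 17 + 2 = 19
  P[4]: 17 + 2 = 19
  P[5]: 29 + 2 = 31
  P[6]: 30 + 2 = 32

Answer: 1:1 2:20 3:19 4:19 5:31 6:32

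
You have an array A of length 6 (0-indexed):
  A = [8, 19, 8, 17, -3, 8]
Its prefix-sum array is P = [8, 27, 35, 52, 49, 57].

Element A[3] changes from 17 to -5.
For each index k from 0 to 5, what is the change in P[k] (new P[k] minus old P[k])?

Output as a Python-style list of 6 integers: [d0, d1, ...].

Answer: [0, 0, 0, -22, -22, -22]

Derivation:
Element change: A[3] 17 -> -5, delta = -22
For k < 3: P[k] unchanged, delta_P[k] = 0
For k >= 3: P[k] shifts by exactly -22
Delta array: [0, 0, 0, -22, -22, -22]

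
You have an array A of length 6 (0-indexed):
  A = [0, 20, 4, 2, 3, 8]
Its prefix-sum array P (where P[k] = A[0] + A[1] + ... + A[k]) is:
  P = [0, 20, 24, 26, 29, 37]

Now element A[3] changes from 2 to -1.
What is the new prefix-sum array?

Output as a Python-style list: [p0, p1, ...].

Answer: [0, 20, 24, 23, 26, 34]

Derivation:
Change: A[3] 2 -> -1, delta = -3
P[k] for k < 3: unchanged (A[3] not included)
P[k] for k >= 3: shift by delta = -3
  P[0] = 0 + 0 = 0
  P[1] = 20 + 0 = 20
  P[2] = 24 + 0 = 24
  P[3] = 26 + -3 = 23
  P[4] = 29 + -3 = 26
  P[5] = 37 + -3 = 34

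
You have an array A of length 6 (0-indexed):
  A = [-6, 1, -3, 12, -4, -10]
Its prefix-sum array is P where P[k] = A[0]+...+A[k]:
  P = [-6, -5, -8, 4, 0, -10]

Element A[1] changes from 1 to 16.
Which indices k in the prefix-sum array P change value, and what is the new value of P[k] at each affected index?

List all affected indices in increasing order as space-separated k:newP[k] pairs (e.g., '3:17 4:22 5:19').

Answer: 1:10 2:7 3:19 4:15 5:5

Derivation:
P[k] = A[0] + ... + A[k]
P[k] includes A[1] iff k >= 1
Affected indices: 1, 2, ..., 5; delta = 15
  P[1]: -5 + 15 = 10
  P[2]: -8 + 15 = 7
  P[3]: 4 + 15 = 19
  P[4]: 0 + 15 = 15
  P[5]: -10 + 15 = 5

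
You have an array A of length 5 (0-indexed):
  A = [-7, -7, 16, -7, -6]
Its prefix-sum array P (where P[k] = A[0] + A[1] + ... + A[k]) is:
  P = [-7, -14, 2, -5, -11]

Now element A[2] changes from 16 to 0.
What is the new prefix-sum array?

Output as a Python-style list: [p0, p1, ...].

Change: A[2] 16 -> 0, delta = -16
P[k] for k < 2: unchanged (A[2] not included)
P[k] for k >= 2: shift by delta = -16
  P[0] = -7 + 0 = -7
  P[1] = -14 + 0 = -14
  P[2] = 2 + -16 = -14
  P[3] = -5 + -16 = -21
  P[4] = -11 + -16 = -27

Answer: [-7, -14, -14, -21, -27]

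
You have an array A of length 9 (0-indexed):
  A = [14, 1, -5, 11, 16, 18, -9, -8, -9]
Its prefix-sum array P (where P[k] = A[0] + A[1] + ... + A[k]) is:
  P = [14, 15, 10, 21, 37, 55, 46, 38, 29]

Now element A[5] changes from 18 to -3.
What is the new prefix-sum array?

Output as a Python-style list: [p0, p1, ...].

Answer: [14, 15, 10, 21, 37, 34, 25, 17, 8]

Derivation:
Change: A[5] 18 -> -3, delta = -21
P[k] for k < 5: unchanged (A[5] not included)
P[k] for k >= 5: shift by delta = -21
  P[0] = 14 + 0 = 14
  P[1] = 15 + 0 = 15
  P[2] = 10 + 0 = 10
  P[3] = 21 + 0 = 21
  P[4] = 37 + 0 = 37
  P[5] = 55 + -21 = 34
  P[6] = 46 + -21 = 25
  P[7] = 38 + -21 = 17
  P[8] = 29 + -21 = 8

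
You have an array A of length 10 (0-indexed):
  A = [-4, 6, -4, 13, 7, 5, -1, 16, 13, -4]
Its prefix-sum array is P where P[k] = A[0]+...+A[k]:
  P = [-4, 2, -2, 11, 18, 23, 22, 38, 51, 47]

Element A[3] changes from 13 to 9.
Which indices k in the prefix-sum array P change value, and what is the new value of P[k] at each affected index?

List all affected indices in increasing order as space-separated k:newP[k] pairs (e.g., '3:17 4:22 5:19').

Answer: 3:7 4:14 5:19 6:18 7:34 8:47 9:43

Derivation:
P[k] = A[0] + ... + A[k]
P[k] includes A[3] iff k >= 3
Affected indices: 3, 4, ..., 9; delta = -4
  P[3]: 11 + -4 = 7
  P[4]: 18 + -4 = 14
  P[5]: 23 + -4 = 19
  P[6]: 22 + -4 = 18
  P[7]: 38 + -4 = 34
  P[8]: 51 + -4 = 47
  P[9]: 47 + -4 = 43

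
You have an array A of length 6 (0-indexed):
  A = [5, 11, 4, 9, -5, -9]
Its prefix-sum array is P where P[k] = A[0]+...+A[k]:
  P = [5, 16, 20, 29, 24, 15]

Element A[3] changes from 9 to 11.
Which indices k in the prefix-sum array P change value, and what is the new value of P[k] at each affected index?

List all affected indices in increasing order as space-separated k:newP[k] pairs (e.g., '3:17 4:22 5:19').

P[k] = A[0] + ... + A[k]
P[k] includes A[3] iff k >= 3
Affected indices: 3, 4, ..., 5; delta = 2
  P[3]: 29 + 2 = 31
  P[4]: 24 + 2 = 26
  P[5]: 15 + 2 = 17

Answer: 3:31 4:26 5:17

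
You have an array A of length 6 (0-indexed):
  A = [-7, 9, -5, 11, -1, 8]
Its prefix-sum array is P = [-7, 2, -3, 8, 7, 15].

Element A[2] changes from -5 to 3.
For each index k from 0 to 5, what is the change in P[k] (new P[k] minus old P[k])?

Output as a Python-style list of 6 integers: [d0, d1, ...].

Answer: [0, 0, 8, 8, 8, 8]

Derivation:
Element change: A[2] -5 -> 3, delta = 8
For k < 2: P[k] unchanged, delta_P[k] = 0
For k >= 2: P[k] shifts by exactly 8
Delta array: [0, 0, 8, 8, 8, 8]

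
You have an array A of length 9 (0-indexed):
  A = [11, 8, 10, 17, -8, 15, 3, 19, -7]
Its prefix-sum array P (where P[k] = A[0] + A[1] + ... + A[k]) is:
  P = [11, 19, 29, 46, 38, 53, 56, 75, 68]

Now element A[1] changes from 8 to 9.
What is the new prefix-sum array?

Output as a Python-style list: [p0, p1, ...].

Change: A[1] 8 -> 9, delta = 1
P[k] for k < 1: unchanged (A[1] not included)
P[k] for k >= 1: shift by delta = 1
  P[0] = 11 + 0 = 11
  P[1] = 19 + 1 = 20
  P[2] = 29 + 1 = 30
  P[3] = 46 + 1 = 47
  P[4] = 38 + 1 = 39
  P[5] = 53 + 1 = 54
  P[6] = 56 + 1 = 57
  P[7] = 75 + 1 = 76
  P[8] = 68 + 1 = 69

Answer: [11, 20, 30, 47, 39, 54, 57, 76, 69]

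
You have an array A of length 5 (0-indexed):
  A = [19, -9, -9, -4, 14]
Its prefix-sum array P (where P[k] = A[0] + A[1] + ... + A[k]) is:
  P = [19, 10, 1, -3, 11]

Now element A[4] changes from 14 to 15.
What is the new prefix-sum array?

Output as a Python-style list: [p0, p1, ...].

Change: A[4] 14 -> 15, delta = 1
P[k] for k < 4: unchanged (A[4] not included)
P[k] for k >= 4: shift by delta = 1
  P[0] = 19 + 0 = 19
  P[1] = 10 + 0 = 10
  P[2] = 1 + 0 = 1
  P[3] = -3 + 0 = -3
  P[4] = 11 + 1 = 12

Answer: [19, 10, 1, -3, 12]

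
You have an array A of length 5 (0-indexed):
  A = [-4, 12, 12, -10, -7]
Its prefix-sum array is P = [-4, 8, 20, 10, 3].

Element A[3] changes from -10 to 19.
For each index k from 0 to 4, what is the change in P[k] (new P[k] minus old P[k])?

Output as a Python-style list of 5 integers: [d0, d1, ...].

Answer: [0, 0, 0, 29, 29]

Derivation:
Element change: A[3] -10 -> 19, delta = 29
For k < 3: P[k] unchanged, delta_P[k] = 0
For k >= 3: P[k] shifts by exactly 29
Delta array: [0, 0, 0, 29, 29]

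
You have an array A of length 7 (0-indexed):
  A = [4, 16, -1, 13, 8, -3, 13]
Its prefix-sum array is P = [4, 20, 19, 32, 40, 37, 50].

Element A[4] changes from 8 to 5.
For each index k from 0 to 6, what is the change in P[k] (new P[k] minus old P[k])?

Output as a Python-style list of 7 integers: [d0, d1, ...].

Answer: [0, 0, 0, 0, -3, -3, -3]

Derivation:
Element change: A[4] 8 -> 5, delta = -3
For k < 4: P[k] unchanged, delta_P[k] = 0
For k >= 4: P[k] shifts by exactly -3
Delta array: [0, 0, 0, 0, -3, -3, -3]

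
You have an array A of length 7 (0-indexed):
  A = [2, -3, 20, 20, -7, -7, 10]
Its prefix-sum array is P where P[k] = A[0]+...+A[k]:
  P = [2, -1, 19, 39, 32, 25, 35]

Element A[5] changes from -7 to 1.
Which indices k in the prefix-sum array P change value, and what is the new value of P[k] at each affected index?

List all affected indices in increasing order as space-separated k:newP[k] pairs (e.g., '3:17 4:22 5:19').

P[k] = A[0] + ... + A[k]
P[k] includes A[5] iff k >= 5
Affected indices: 5, 6, ..., 6; delta = 8
  P[5]: 25 + 8 = 33
  P[6]: 35 + 8 = 43

Answer: 5:33 6:43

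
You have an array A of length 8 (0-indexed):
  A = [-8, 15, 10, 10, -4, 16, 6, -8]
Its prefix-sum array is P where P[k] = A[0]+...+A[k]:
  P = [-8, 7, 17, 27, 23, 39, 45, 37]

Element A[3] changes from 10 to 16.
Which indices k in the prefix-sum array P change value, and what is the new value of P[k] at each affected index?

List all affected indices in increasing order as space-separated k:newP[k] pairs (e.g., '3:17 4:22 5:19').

P[k] = A[0] + ... + A[k]
P[k] includes A[3] iff k >= 3
Affected indices: 3, 4, ..., 7; delta = 6
  P[3]: 27 + 6 = 33
  P[4]: 23 + 6 = 29
  P[5]: 39 + 6 = 45
  P[6]: 45 + 6 = 51
  P[7]: 37 + 6 = 43

Answer: 3:33 4:29 5:45 6:51 7:43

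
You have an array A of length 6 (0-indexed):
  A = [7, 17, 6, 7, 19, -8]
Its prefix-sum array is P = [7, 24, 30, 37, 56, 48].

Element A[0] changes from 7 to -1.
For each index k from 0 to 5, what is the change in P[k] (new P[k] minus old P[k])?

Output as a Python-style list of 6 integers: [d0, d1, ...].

Element change: A[0] 7 -> -1, delta = -8
For k < 0: P[k] unchanged, delta_P[k] = 0
For k >= 0: P[k] shifts by exactly -8
Delta array: [-8, -8, -8, -8, -8, -8]

Answer: [-8, -8, -8, -8, -8, -8]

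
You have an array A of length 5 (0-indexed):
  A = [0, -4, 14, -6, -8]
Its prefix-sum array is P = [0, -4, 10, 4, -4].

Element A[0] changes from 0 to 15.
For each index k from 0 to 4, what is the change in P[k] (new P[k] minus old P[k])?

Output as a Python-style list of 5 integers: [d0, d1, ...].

Answer: [15, 15, 15, 15, 15]

Derivation:
Element change: A[0] 0 -> 15, delta = 15
For k < 0: P[k] unchanged, delta_P[k] = 0
For k >= 0: P[k] shifts by exactly 15
Delta array: [15, 15, 15, 15, 15]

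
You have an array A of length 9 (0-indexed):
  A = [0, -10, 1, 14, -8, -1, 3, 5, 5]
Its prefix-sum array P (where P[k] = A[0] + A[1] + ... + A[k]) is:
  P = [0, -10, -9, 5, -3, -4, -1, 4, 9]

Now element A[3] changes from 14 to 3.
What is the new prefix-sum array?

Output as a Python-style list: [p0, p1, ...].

Change: A[3] 14 -> 3, delta = -11
P[k] for k < 3: unchanged (A[3] not included)
P[k] for k >= 3: shift by delta = -11
  P[0] = 0 + 0 = 0
  P[1] = -10 + 0 = -10
  P[2] = -9 + 0 = -9
  P[3] = 5 + -11 = -6
  P[4] = -3 + -11 = -14
  P[5] = -4 + -11 = -15
  P[6] = -1 + -11 = -12
  P[7] = 4 + -11 = -7
  P[8] = 9 + -11 = -2

Answer: [0, -10, -9, -6, -14, -15, -12, -7, -2]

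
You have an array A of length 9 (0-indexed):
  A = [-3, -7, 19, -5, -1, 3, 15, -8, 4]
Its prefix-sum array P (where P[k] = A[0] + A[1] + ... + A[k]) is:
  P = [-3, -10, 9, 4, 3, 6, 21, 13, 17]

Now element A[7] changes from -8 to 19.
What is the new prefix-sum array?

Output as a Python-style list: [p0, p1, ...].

Change: A[7] -8 -> 19, delta = 27
P[k] for k < 7: unchanged (A[7] not included)
P[k] for k >= 7: shift by delta = 27
  P[0] = -3 + 0 = -3
  P[1] = -10 + 0 = -10
  P[2] = 9 + 0 = 9
  P[3] = 4 + 0 = 4
  P[4] = 3 + 0 = 3
  P[5] = 6 + 0 = 6
  P[6] = 21 + 0 = 21
  P[7] = 13 + 27 = 40
  P[8] = 17 + 27 = 44

Answer: [-3, -10, 9, 4, 3, 6, 21, 40, 44]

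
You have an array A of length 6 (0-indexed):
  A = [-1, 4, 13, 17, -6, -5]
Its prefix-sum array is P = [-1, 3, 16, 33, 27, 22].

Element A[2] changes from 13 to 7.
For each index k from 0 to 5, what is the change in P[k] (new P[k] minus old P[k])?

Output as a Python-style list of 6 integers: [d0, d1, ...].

Element change: A[2] 13 -> 7, delta = -6
For k < 2: P[k] unchanged, delta_P[k] = 0
For k >= 2: P[k] shifts by exactly -6
Delta array: [0, 0, -6, -6, -6, -6]

Answer: [0, 0, -6, -6, -6, -6]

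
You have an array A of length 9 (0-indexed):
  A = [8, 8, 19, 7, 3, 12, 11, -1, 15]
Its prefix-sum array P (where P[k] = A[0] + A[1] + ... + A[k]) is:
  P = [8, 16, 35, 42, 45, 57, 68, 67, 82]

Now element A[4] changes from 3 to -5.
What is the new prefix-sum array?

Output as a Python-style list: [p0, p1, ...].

Answer: [8, 16, 35, 42, 37, 49, 60, 59, 74]

Derivation:
Change: A[4] 3 -> -5, delta = -8
P[k] for k < 4: unchanged (A[4] not included)
P[k] for k >= 4: shift by delta = -8
  P[0] = 8 + 0 = 8
  P[1] = 16 + 0 = 16
  P[2] = 35 + 0 = 35
  P[3] = 42 + 0 = 42
  P[4] = 45 + -8 = 37
  P[5] = 57 + -8 = 49
  P[6] = 68 + -8 = 60
  P[7] = 67 + -8 = 59
  P[8] = 82 + -8 = 74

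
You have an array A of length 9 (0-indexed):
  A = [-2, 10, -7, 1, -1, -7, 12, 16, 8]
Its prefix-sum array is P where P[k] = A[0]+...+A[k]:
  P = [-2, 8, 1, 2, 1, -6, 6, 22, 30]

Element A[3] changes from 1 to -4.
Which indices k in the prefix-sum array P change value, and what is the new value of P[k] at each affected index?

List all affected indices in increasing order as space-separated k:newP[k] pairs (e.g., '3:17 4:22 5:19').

Answer: 3:-3 4:-4 5:-11 6:1 7:17 8:25

Derivation:
P[k] = A[0] + ... + A[k]
P[k] includes A[3] iff k >= 3
Affected indices: 3, 4, ..., 8; delta = -5
  P[3]: 2 + -5 = -3
  P[4]: 1 + -5 = -4
  P[5]: -6 + -5 = -11
  P[6]: 6 + -5 = 1
  P[7]: 22 + -5 = 17
  P[8]: 30 + -5 = 25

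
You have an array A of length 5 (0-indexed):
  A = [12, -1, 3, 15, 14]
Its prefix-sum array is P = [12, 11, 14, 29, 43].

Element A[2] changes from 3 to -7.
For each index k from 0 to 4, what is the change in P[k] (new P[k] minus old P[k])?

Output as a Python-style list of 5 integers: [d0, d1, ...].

Answer: [0, 0, -10, -10, -10]

Derivation:
Element change: A[2] 3 -> -7, delta = -10
For k < 2: P[k] unchanged, delta_P[k] = 0
For k >= 2: P[k] shifts by exactly -10
Delta array: [0, 0, -10, -10, -10]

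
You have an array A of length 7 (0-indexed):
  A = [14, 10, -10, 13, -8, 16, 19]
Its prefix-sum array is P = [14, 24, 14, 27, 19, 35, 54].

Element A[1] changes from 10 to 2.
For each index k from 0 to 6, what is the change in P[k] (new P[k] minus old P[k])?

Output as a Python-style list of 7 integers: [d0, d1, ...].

Answer: [0, -8, -8, -8, -8, -8, -8]

Derivation:
Element change: A[1] 10 -> 2, delta = -8
For k < 1: P[k] unchanged, delta_P[k] = 0
For k >= 1: P[k] shifts by exactly -8
Delta array: [0, -8, -8, -8, -8, -8, -8]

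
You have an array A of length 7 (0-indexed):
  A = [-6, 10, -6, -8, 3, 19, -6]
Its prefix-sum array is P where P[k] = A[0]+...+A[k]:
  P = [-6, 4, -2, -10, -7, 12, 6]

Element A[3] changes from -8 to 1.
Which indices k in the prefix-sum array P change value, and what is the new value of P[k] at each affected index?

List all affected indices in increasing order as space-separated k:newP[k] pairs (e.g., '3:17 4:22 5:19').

P[k] = A[0] + ... + A[k]
P[k] includes A[3] iff k >= 3
Affected indices: 3, 4, ..., 6; delta = 9
  P[3]: -10 + 9 = -1
  P[4]: -7 + 9 = 2
  P[5]: 12 + 9 = 21
  P[6]: 6 + 9 = 15

Answer: 3:-1 4:2 5:21 6:15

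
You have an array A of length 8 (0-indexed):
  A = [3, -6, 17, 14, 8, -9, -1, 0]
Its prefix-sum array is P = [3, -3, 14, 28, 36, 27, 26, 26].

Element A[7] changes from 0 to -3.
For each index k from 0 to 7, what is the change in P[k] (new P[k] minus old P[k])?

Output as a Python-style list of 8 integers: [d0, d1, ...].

Answer: [0, 0, 0, 0, 0, 0, 0, -3]

Derivation:
Element change: A[7] 0 -> -3, delta = -3
For k < 7: P[k] unchanged, delta_P[k] = 0
For k >= 7: P[k] shifts by exactly -3
Delta array: [0, 0, 0, 0, 0, 0, 0, -3]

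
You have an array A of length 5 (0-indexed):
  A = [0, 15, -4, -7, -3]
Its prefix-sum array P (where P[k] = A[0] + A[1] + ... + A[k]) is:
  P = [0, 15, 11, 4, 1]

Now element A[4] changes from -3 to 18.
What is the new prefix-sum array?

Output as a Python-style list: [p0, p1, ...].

Answer: [0, 15, 11, 4, 22]

Derivation:
Change: A[4] -3 -> 18, delta = 21
P[k] for k < 4: unchanged (A[4] not included)
P[k] for k >= 4: shift by delta = 21
  P[0] = 0 + 0 = 0
  P[1] = 15 + 0 = 15
  P[2] = 11 + 0 = 11
  P[3] = 4 + 0 = 4
  P[4] = 1 + 21 = 22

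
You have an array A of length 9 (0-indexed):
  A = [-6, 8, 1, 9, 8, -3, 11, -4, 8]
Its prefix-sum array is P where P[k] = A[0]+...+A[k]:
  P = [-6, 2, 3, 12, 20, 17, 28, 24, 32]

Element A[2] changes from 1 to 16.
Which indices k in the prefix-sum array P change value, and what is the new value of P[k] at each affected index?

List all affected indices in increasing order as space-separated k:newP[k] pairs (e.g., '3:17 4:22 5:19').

Answer: 2:18 3:27 4:35 5:32 6:43 7:39 8:47

Derivation:
P[k] = A[0] + ... + A[k]
P[k] includes A[2] iff k >= 2
Affected indices: 2, 3, ..., 8; delta = 15
  P[2]: 3 + 15 = 18
  P[3]: 12 + 15 = 27
  P[4]: 20 + 15 = 35
  P[5]: 17 + 15 = 32
  P[6]: 28 + 15 = 43
  P[7]: 24 + 15 = 39
  P[8]: 32 + 15 = 47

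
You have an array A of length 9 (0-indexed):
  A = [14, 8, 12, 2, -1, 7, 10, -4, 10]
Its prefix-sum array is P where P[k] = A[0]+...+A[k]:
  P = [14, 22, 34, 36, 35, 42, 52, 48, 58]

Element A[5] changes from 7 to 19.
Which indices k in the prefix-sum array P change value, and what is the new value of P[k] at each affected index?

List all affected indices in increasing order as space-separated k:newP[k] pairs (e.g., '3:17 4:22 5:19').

P[k] = A[0] + ... + A[k]
P[k] includes A[5] iff k >= 5
Affected indices: 5, 6, ..., 8; delta = 12
  P[5]: 42 + 12 = 54
  P[6]: 52 + 12 = 64
  P[7]: 48 + 12 = 60
  P[8]: 58 + 12 = 70

Answer: 5:54 6:64 7:60 8:70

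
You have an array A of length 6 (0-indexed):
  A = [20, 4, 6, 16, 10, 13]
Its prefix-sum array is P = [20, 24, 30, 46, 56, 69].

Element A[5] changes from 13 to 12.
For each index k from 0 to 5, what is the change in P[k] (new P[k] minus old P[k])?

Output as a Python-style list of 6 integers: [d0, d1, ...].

Element change: A[5] 13 -> 12, delta = -1
For k < 5: P[k] unchanged, delta_P[k] = 0
For k >= 5: P[k] shifts by exactly -1
Delta array: [0, 0, 0, 0, 0, -1]

Answer: [0, 0, 0, 0, 0, -1]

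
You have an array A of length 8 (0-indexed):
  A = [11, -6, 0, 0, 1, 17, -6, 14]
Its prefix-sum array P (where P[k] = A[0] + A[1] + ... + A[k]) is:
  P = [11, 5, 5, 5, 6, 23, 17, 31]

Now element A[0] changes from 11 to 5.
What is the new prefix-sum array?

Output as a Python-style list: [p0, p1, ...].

Answer: [5, -1, -1, -1, 0, 17, 11, 25]

Derivation:
Change: A[0] 11 -> 5, delta = -6
P[k] for k < 0: unchanged (A[0] not included)
P[k] for k >= 0: shift by delta = -6
  P[0] = 11 + -6 = 5
  P[1] = 5 + -6 = -1
  P[2] = 5 + -6 = -1
  P[3] = 5 + -6 = -1
  P[4] = 6 + -6 = 0
  P[5] = 23 + -6 = 17
  P[6] = 17 + -6 = 11
  P[7] = 31 + -6 = 25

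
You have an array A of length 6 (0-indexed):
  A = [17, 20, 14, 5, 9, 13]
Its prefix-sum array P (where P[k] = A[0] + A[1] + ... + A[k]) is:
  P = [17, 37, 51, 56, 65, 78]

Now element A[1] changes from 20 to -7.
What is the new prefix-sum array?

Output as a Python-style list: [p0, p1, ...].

Change: A[1] 20 -> -7, delta = -27
P[k] for k < 1: unchanged (A[1] not included)
P[k] for k >= 1: shift by delta = -27
  P[0] = 17 + 0 = 17
  P[1] = 37 + -27 = 10
  P[2] = 51 + -27 = 24
  P[3] = 56 + -27 = 29
  P[4] = 65 + -27 = 38
  P[5] = 78 + -27 = 51

Answer: [17, 10, 24, 29, 38, 51]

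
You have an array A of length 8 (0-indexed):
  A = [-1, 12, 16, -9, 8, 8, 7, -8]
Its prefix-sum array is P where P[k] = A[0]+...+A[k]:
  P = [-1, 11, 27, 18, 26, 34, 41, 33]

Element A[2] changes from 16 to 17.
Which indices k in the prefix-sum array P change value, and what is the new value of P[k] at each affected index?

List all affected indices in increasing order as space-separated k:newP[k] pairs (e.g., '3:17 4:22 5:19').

Answer: 2:28 3:19 4:27 5:35 6:42 7:34

Derivation:
P[k] = A[0] + ... + A[k]
P[k] includes A[2] iff k >= 2
Affected indices: 2, 3, ..., 7; delta = 1
  P[2]: 27 + 1 = 28
  P[3]: 18 + 1 = 19
  P[4]: 26 + 1 = 27
  P[5]: 34 + 1 = 35
  P[6]: 41 + 1 = 42
  P[7]: 33 + 1 = 34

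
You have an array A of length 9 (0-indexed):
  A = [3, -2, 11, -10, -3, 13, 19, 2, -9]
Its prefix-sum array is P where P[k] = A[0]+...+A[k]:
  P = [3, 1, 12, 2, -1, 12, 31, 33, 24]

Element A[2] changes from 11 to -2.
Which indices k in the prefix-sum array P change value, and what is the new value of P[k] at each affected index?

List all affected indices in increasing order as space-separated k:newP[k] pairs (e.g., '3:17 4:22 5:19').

Answer: 2:-1 3:-11 4:-14 5:-1 6:18 7:20 8:11

Derivation:
P[k] = A[0] + ... + A[k]
P[k] includes A[2] iff k >= 2
Affected indices: 2, 3, ..., 8; delta = -13
  P[2]: 12 + -13 = -1
  P[3]: 2 + -13 = -11
  P[4]: -1 + -13 = -14
  P[5]: 12 + -13 = -1
  P[6]: 31 + -13 = 18
  P[7]: 33 + -13 = 20
  P[8]: 24 + -13 = 11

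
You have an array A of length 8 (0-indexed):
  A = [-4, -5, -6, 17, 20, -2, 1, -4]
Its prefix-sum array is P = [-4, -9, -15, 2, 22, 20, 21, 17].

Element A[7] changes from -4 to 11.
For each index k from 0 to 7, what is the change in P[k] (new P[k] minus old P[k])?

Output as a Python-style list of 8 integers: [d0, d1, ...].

Element change: A[7] -4 -> 11, delta = 15
For k < 7: P[k] unchanged, delta_P[k] = 0
For k >= 7: P[k] shifts by exactly 15
Delta array: [0, 0, 0, 0, 0, 0, 0, 15]

Answer: [0, 0, 0, 0, 0, 0, 0, 15]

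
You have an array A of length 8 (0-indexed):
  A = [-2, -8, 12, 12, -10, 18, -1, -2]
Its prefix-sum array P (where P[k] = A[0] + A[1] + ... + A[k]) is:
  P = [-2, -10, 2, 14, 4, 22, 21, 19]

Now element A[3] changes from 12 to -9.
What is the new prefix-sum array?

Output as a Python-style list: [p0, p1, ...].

Change: A[3] 12 -> -9, delta = -21
P[k] for k < 3: unchanged (A[3] not included)
P[k] for k >= 3: shift by delta = -21
  P[0] = -2 + 0 = -2
  P[1] = -10 + 0 = -10
  P[2] = 2 + 0 = 2
  P[3] = 14 + -21 = -7
  P[4] = 4 + -21 = -17
  P[5] = 22 + -21 = 1
  P[6] = 21 + -21 = 0
  P[7] = 19 + -21 = -2

Answer: [-2, -10, 2, -7, -17, 1, 0, -2]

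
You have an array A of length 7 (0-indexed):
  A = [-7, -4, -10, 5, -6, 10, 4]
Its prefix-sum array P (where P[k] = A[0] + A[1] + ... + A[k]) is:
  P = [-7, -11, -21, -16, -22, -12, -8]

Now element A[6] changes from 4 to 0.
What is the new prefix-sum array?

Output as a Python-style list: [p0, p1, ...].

Answer: [-7, -11, -21, -16, -22, -12, -12]

Derivation:
Change: A[6] 4 -> 0, delta = -4
P[k] for k < 6: unchanged (A[6] not included)
P[k] for k >= 6: shift by delta = -4
  P[0] = -7 + 0 = -7
  P[1] = -11 + 0 = -11
  P[2] = -21 + 0 = -21
  P[3] = -16 + 0 = -16
  P[4] = -22 + 0 = -22
  P[5] = -12 + 0 = -12
  P[6] = -8 + -4 = -12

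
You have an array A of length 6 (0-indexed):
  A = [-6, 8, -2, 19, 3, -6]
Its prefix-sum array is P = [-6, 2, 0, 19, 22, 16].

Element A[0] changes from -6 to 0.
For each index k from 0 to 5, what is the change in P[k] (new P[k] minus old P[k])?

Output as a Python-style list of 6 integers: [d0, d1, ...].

Element change: A[0] -6 -> 0, delta = 6
For k < 0: P[k] unchanged, delta_P[k] = 0
For k >= 0: P[k] shifts by exactly 6
Delta array: [6, 6, 6, 6, 6, 6]

Answer: [6, 6, 6, 6, 6, 6]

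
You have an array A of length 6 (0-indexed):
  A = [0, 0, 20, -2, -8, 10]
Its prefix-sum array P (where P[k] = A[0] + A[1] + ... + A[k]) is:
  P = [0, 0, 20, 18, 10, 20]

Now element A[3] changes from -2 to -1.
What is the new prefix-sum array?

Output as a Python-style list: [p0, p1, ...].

Change: A[3] -2 -> -1, delta = 1
P[k] for k < 3: unchanged (A[3] not included)
P[k] for k >= 3: shift by delta = 1
  P[0] = 0 + 0 = 0
  P[1] = 0 + 0 = 0
  P[2] = 20 + 0 = 20
  P[3] = 18 + 1 = 19
  P[4] = 10 + 1 = 11
  P[5] = 20 + 1 = 21

Answer: [0, 0, 20, 19, 11, 21]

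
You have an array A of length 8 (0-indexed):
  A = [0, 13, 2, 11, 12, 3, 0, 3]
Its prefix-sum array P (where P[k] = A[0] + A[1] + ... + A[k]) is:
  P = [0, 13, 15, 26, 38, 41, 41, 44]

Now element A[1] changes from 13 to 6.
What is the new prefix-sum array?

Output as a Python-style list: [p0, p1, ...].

Answer: [0, 6, 8, 19, 31, 34, 34, 37]

Derivation:
Change: A[1] 13 -> 6, delta = -7
P[k] for k < 1: unchanged (A[1] not included)
P[k] for k >= 1: shift by delta = -7
  P[0] = 0 + 0 = 0
  P[1] = 13 + -7 = 6
  P[2] = 15 + -7 = 8
  P[3] = 26 + -7 = 19
  P[4] = 38 + -7 = 31
  P[5] = 41 + -7 = 34
  P[6] = 41 + -7 = 34
  P[7] = 44 + -7 = 37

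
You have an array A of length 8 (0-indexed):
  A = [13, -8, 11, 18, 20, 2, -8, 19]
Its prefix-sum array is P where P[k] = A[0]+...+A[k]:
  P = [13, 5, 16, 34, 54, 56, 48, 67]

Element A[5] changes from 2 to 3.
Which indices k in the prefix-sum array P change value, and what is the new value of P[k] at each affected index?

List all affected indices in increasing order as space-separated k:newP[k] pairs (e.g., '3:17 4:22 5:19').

P[k] = A[0] + ... + A[k]
P[k] includes A[5] iff k >= 5
Affected indices: 5, 6, ..., 7; delta = 1
  P[5]: 56 + 1 = 57
  P[6]: 48 + 1 = 49
  P[7]: 67 + 1 = 68

Answer: 5:57 6:49 7:68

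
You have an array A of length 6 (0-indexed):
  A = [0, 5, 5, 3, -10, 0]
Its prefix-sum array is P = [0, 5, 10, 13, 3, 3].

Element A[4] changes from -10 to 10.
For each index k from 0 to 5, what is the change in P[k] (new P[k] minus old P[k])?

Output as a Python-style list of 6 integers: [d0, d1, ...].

Answer: [0, 0, 0, 0, 20, 20]

Derivation:
Element change: A[4] -10 -> 10, delta = 20
For k < 4: P[k] unchanged, delta_P[k] = 0
For k >= 4: P[k] shifts by exactly 20
Delta array: [0, 0, 0, 0, 20, 20]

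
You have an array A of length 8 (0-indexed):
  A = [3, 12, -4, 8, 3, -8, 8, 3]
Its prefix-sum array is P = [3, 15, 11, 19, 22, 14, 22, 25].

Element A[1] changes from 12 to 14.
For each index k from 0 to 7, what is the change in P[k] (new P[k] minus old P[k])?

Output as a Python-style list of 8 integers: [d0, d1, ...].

Element change: A[1] 12 -> 14, delta = 2
For k < 1: P[k] unchanged, delta_P[k] = 0
For k >= 1: P[k] shifts by exactly 2
Delta array: [0, 2, 2, 2, 2, 2, 2, 2]

Answer: [0, 2, 2, 2, 2, 2, 2, 2]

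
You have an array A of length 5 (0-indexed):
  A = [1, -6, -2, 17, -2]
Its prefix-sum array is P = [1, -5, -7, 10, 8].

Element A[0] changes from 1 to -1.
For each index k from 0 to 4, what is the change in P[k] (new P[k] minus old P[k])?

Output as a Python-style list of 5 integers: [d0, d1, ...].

Answer: [-2, -2, -2, -2, -2]

Derivation:
Element change: A[0] 1 -> -1, delta = -2
For k < 0: P[k] unchanged, delta_P[k] = 0
For k >= 0: P[k] shifts by exactly -2
Delta array: [-2, -2, -2, -2, -2]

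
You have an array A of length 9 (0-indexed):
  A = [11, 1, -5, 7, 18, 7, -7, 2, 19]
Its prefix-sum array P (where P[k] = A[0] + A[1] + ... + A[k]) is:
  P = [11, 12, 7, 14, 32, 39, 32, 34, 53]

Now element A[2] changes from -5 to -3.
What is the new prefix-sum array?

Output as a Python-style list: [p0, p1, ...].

Change: A[2] -5 -> -3, delta = 2
P[k] for k < 2: unchanged (A[2] not included)
P[k] for k >= 2: shift by delta = 2
  P[0] = 11 + 0 = 11
  P[1] = 12 + 0 = 12
  P[2] = 7 + 2 = 9
  P[3] = 14 + 2 = 16
  P[4] = 32 + 2 = 34
  P[5] = 39 + 2 = 41
  P[6] = 32 + 2 = 34
  P[7] = 34 + 2 = 36
  P[8] = 53 + 2 = 55

Answer: [11, 12, 9, 16, 34, 41, 34, 36, 55]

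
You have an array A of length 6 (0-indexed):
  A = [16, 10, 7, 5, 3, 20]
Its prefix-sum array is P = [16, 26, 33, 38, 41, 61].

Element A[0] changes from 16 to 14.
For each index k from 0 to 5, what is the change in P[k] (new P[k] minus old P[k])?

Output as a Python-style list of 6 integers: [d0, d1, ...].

Answer: [-2, -2, -2, -2, -2, -2]

Derivation:
Element change: A[0] 16 -> 14, delta = -2
For k < 0: P[k] unchanged, delta_P[k] = 0
For k >= 0: P[k] shifts by exactly -2
Delta array: [-2, -2, -2, -2, -2, -2]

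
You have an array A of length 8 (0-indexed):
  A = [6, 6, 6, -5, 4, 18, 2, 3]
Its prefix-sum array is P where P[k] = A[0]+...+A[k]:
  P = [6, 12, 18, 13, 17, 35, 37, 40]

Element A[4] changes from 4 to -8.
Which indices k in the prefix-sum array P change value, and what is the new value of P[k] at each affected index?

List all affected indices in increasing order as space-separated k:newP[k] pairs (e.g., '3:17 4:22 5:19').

P[k] = A[0] + ... + A[k]
P[k] includes A[4] iff k >= 4
Affected indices: 4, 5, ..., 7; delta = -12
  P[4]: 17 + -12 = 5
  P[5]: 35 + -12 = 23
  P[6]: 37 + -12 = 25
  P[7]: 40 + -12 = 28

Answer: 4:5 5:23 6:25 7:28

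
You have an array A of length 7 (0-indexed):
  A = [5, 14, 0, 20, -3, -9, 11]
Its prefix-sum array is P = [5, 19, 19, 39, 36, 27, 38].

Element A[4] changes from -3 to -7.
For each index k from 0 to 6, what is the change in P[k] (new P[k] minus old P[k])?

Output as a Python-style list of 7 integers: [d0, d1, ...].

Answer: [0, 0, 0, 0, -4, -4, -4]

Derivation:
Element change: A[4] -3 -> -7, delta = -4
For k < 4: P[k] unchanged, delta_P[k] = 0
For k >= 4: P[k] shifts by exactly -4
Delta array: [0, 0, 0, 0, -4, -4, -4]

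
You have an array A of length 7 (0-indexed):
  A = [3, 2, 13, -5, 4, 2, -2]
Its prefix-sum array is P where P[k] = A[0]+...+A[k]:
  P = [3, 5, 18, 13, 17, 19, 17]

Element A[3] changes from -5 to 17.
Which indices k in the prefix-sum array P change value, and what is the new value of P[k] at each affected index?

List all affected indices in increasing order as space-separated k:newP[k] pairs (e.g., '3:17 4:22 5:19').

P[k] = A[0] + ... + A[k]
P[k] includes A[3] iff k >= 3
Affected indices: 3, 4, ..., 6; delta = 22
  P[3]: 13 + 22 = 35
  P[4]: 17 + 22 = 39
  P[5]: 19 + 22 = 41
  P[6]: 17 + 22 = 39

Answer: 3:35 4:39 5:41 6:39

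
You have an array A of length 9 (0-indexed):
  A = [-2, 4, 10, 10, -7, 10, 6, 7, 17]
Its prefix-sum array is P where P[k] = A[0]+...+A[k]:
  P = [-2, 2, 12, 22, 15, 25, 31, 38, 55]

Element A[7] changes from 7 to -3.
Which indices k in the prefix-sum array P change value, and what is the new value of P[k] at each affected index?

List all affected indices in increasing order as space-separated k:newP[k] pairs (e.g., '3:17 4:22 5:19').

Answer: 7:28 8:45

Derivation:
P[k] = A[0] + ... + A[k]
P[k] includes A[7] iff k >= 7
Affected indices: 7, 8, ..., 8; delta = -10
  P[7]: 38 + -10 = 28
  P[8]: 55 + -10 = 45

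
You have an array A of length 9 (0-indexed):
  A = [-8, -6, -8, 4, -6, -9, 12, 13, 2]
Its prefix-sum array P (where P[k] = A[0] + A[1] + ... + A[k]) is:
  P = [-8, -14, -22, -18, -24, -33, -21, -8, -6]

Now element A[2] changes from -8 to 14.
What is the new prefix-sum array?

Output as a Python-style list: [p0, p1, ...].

Answer: [-8, -14, 0, 4, -2, -11, 1, 14, 16]

Derivation:
Change: A[2] -8 -> 14, delta = 22
P[k] for k < 2: unchanged (A[2] not included)
P[k] for k >= 2: shift by delta = 22
  P[0] = -8 + 0 = -8
  P[1] = -14 + 0 = -14
  P[2] = -22 + 22 = 0
  P[3] = -18 + 22 = 4
  P[4] = -24 + 22 = -2
  P[5] = -33 + 22 = -11
  P[6] = -21 + 22 = 1
  P[7] = -8 + 22 = 14
  P[8] = -6 + 22 = 16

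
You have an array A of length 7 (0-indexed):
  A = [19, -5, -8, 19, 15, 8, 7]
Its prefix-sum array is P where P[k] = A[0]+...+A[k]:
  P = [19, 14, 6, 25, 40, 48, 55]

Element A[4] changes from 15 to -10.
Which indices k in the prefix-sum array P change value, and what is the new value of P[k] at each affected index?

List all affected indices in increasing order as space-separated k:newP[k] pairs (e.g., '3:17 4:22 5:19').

Answer: 4:15 5:23 6:30

Derivation:
P[k] = A[0] + ... + A[k]
P[k] includes A[4] iff k >= 4
Affected indices: 4, 5, ..., 6; delta = -25
  P[4]: 40 + -25 = 15
  P[5]: 48 + -25 = 23
  P[6]: 55 + -25 = 30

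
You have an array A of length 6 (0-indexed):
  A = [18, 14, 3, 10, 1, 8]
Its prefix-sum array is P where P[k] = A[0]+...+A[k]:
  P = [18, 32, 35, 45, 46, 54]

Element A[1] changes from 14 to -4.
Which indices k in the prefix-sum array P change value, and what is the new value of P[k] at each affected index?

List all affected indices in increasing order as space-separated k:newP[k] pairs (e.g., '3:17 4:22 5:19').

P[k] = A[0] + ... + A[k]
P[k] includes A[1] iff k >= 1
Affected indices: 1, 2, ..., 5; delta = -18
  P[1]: 32 + -18 = 14
  P[2]: 35 + -18 = 17
  P[3]: 45 + -18 = 27
  P[4]: 46 + -18 = 28
  P[5]: 54 + -18 = 36

Answer: 1:14 2:17 3:27 4:28 5:36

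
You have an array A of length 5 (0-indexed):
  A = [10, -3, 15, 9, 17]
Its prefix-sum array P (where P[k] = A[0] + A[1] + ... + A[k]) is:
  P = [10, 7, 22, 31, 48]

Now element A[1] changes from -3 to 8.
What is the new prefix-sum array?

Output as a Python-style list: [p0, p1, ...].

Change: A[1] -3 -> 8, delta = 11
P[k] for k < 1: unchanged (A[1] not included)
P[k] for k >= 1: shift by delta = 11
  P[0] = 10 + 0 = 10
  P[1] = 7 + 11 = 18
  P[2] = 22 + 11 = 33
  P[3] = 31 + 11 = 42
  P[4] = 48 + 11 = 59

Answer: [10, 18, 33, 42, 59]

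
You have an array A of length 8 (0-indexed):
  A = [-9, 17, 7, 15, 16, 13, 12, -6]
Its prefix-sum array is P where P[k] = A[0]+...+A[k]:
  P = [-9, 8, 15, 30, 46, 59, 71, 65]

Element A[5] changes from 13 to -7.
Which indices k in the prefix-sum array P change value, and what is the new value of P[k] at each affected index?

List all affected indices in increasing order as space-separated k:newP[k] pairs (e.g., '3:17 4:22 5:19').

Answer: 5:39 6:51 7:45

Derivation:
P[k] = A[0] + ... + A[k]
P[k] includes A[5] iff k >= 5
Affected indices: 5, 6, ..., 7; delta = -20
  P[5]: 59 + -20 = 39
  P[6]: 71 + -20 = 51
  P[7]: 65 + -20 = 45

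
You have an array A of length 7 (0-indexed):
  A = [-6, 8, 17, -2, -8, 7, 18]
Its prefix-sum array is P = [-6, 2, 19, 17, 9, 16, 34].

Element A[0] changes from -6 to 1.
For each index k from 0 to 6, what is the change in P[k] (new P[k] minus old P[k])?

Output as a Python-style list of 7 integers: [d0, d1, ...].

Element change: A[0] -6 -> 1, delta = 7
For k < 0: P[k] unchanged, delta_P[k] = 0
For k >= 0: P[k] shifts by exactly 7
Delta array: [7, 7, 7, 7, 7, 7, 7]

Answer: [7, 7, 7, 7, 7, 7, 7]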